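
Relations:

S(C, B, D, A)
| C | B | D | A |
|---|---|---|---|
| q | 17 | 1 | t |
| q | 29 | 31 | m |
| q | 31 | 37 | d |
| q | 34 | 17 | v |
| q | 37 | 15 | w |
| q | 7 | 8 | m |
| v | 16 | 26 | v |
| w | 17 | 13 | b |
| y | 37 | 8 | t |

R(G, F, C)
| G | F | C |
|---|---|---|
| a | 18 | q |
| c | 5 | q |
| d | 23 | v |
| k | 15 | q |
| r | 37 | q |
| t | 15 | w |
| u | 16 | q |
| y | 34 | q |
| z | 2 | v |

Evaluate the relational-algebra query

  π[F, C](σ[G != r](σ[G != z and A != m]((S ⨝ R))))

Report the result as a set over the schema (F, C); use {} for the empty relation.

Natural join on C: {(q, 17, 1, t, a, 18), (q, 17, 1, t, c, 5), (q, 17, 1, t, k, 15), (q, 17, 1, t, r, 37), (q, 17, 1, t, u, 16), (q, 17, 1, t, y, 34), (q, 29, 31, m, a, 18), (q, 29, 31, m, c, 5), (q, 29, 31, m, k, 15), (q, 29, 31, m, r, 37), (q, 29, 31, m, u, 16), (q, 29, 31, m, y, 34), (q, 31, 37, d, a, 18), (q, 31, 37, d, c, 5), (q, 31, 37, d, k, 15), (q, 31, 37, d, r, 37), (q, 31, 37, d, u, 16), (q, 31, 37, d, y, 34), (q, 34, 17, v, a, 18), (q, 34, 17, v, c, 5), (q, 34, 17, v, k, 15), (q, 34, 17, v, r, 37), (q, 34, 17, v, u, 16), (q, 34, 17, v, y, 34), (q, 37, 15, w, a, 18), (q, 37, 15, w, c, 5), (q, 37, 15, w, k, 15), (q, 37, 15, w, r, 37), (q, 37, 15, w, u, 16), (q, 37, 15, w, y, 34), (q, 7, 8, m, a, 18), (q, 7, 8, m, c, 5), (q, 7, 8, m, k, 15), (q, 7, 8, m, r, 37), (q, 7, 8, m, u, 16), (q, 7, 8, m, y, 34), (v, 16, 26, v, d, 23), (v, 16, 26, v, z, 2), (w, 17, 13, b, t, 15)}
Apply σ_{G != z and A != m}; surviving tuples: {(q, 17, 1, t, a, 18), (q, 17, 1, t, c, 5), (q, 17, 1, t, k, 15), (q, 17, 1, t, r, 37), (q, 17, 1, t, u, 16), (q, 17, 1, t, y, 34), (q, 31, 37, d, a, 18), (q, 31, 37, d, c, 5), (q, 31, 37, d, k, 15), (q, 31, 37, d, r, 37), (q, 31, 37, d, u, 16), (q, 31, 37, d, y, 34), (q, 34, 17, v, a, 18), (q, 34, 17, v, c, 5), (q, 34, 17, v, k, 15), (q, 34, 17, v, r, 37), (q, 34, 17, v, u, 16), (q, 34, 17, v, y, 34), (q, 37, 15, w, a, 18), (q, 37, 15, w, c, 5), (q, 37, 15, w, k, 15), (q, 37, 15, w, r, 37), (q, 37, 15, w, u, 16), (q, 37, 15, w, y, 34), (v, 16, 26, v, d, 23), (w, 17, 13, b, t, 15)}
Apply σ_{G != r}; surviving tuples: {(q, 17, 1, t, a, 18), (q, 17, 1, t, c, 5), (q, 17, 1, t, k, 15), (q, 17, 1, t, u, 16), (q, 17, 1, t, y, 34), (q, 31, 37, d, a, 18), (q, 31, 37, d, c, 5), (q, 31, 37, d, k, 15), (q, 31, 37, d, u, 16), (q, 31, 37, d, y, 34), (q, 34, 17, v, a, 18), (q, 34, 17, v, c, 5), (q, 34, 17, v, k, 15), (q, 34, 17, v, u, 16), (q, 34, 17, v, y, 34), (q, 37, 15, w, a, 18), (q, 37, 15, w, c, 5), (q, 37, 15, w, k, 15), (q, 37, 15, w, u, 16), (q, 37, 15, w, y, 34), (v, 16, 26, v, d, 23), (w, 17, 13, b, t, 15)}
Projecting to F, C (15 duplicate(s) eliminated): {(15, q), (15, w), (16, q), (18, q), (23, v), (34, q), (5, q)}

{(15, q), (15, w), (16, q), (18, q), (23, v), (34, q), (5, q)}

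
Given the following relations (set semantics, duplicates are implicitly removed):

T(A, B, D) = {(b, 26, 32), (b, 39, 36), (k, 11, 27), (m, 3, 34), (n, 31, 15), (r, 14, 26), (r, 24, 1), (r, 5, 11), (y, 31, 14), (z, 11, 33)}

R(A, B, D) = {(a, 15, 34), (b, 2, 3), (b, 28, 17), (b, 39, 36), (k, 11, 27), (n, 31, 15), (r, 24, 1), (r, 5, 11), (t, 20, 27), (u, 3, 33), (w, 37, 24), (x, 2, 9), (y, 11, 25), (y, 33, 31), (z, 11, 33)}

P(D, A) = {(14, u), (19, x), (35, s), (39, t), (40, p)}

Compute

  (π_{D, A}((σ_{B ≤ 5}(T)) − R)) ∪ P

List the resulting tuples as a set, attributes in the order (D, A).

{(14, u), (19, x), (34, m), (35, s), (39, t), (40, p)}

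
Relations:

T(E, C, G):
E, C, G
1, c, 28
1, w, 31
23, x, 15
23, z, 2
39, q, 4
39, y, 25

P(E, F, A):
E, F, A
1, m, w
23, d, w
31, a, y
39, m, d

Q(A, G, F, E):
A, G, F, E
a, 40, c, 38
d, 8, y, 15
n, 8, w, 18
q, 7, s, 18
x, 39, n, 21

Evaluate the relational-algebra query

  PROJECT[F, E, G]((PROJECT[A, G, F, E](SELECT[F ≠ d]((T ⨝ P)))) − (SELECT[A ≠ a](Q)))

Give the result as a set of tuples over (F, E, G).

Joining T and P on E yields {(1, c, 28, m, w), (1, w, 31, m, w), (23, x, 15, d, w), (23, z, 2, d, w), (39, q, 4, m, d), (39, y, 25, m, d)}.
Selection F ≠ d: {(1, c, 28, m, w), (1, w, 31, m, w), (39, q, 4, m, d), (39, y, 25, m, d)}
Keep only column(s) A, G, F, E: {(d, 25, m, 39), (d, 4, m, 39), (w, 28, m, 1), (w, 31, m, 1)}
Selection A ≠ a: {(d, 8, y, 15), (n, 8, w, 18), (q, 7, s, 18), (x, 39, n, 21)}
Set difference of the two operands is {(d, 25, m, 39), (d, 4, m, 39), (w, 28, m, 1), (w, 31, m, 1)}.
Keep only column(s) F, E, G: {(m, 1, 28), (m, 1, 31), (m, 39, 25), (m, 39, 4)}

{(m, 1, 28), (m, 1, 31), (m, 39, 25), (m, 39, 4)}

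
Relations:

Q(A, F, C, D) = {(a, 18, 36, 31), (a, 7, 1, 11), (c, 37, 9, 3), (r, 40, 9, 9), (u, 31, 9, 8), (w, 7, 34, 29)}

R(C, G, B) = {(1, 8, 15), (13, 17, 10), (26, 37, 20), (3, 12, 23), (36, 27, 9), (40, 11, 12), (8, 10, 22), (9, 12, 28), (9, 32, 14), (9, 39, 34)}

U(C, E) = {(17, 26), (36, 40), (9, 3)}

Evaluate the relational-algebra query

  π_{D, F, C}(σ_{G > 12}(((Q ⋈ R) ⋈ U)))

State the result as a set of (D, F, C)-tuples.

{(3, 37, 9), (31, 18, 36), (8, 31, 9), (9, 40, 9)}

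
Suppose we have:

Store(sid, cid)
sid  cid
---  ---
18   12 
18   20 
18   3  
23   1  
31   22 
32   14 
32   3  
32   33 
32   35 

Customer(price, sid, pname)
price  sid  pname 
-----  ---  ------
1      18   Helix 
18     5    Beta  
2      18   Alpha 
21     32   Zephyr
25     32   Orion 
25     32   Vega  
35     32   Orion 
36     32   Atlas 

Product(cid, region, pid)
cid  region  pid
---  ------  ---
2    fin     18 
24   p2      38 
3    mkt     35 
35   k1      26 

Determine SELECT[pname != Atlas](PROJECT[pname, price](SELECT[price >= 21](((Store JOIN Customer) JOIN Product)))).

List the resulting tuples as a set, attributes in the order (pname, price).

{(Orion, 25), (Orion, 35), (Vega, 25), (Zephyr, 21)}

Store ⋈ Customer (natural join on sid): {(18, 12, 1, Helix), (18, 12, 2, Alpha), (18, 20, 1, Helix), (18, 20, 2, Alpha), (18, 3, 1, Helix), (18, 3, 2, Alpha), (32, 14, 21, Zephyr), (32, 14, 25, Orion), (32, 14, 25, Vega), (32, 14, 35, Orion), (32, 14, 36, Atlas), (32, 3, 21, Zephyr), (32, 3, 25, Orion), (32, 3, 25, Vega), (32, 3, 35, Orion), (32, 3, 36, Atlas), (32, 33, 21, Zephyr), (32, 33, 25, Orion), (32, 33, 25, Vega), (32, 33, 35, Orion), (32, 33, 36, Atlas), (32, 35, 21, Zephyr), (32, 35, 25, Orion), (32, 35, 25, Vega), (32, 35, 35, Orion), (32, 35, 36, Atlas)}
(Store JOIN Customer) ⋈ Product (natural join on cid): {(18, 3, 1, Helix, mkt, 35), (18, 3, 2, Alpha, mkt, 35), (32, 3, 21, Zephyr, mkt, 35), (32, 3, 25, Orion, mkt, 35), (32, 3, 25, Vega, mkt, 35), (32, 3, 35, Orion, mkt, 35), (32, 3, 36, Atlas, mkt, 35), (32, 35, 21, Zephyr, k1, 26), (32, 35, 25, Orion, k1, 26), (32, 35, 25, Vega, k1, 26), (32, 35, 35, Orion, k1, 26), (32, 35, 36, Atlas, k1, 26)}
Filtering on price >= 21 leaves {(32, 3, 21, Zephyr, mkt, 35), (32, 3, 25, Orion, mkt, 35), (32, 3, 25, Vega, mkt, 35), (32, 3, 35, Orion, mkt, 35), (32, 3, 36, Atlas, mkt, 35), (32, 35, 21, Zephyr, k1, 26), (32, 35, 25, Orion, k1, 26), (32, 35, 25, Vega, k1, 26), (32, 35, 35, Orion, k1, 26), (32, 35, 36, Atlas, k1, 26)}.
Projecting to pname, price (5 duplicate(s) eliminated): {(Atlas, 36), (Orion, 25), (Orion, 35), (Vega, 25), (Zephyr, 21)}
Filtering on pname != Atlas leaves {(Orion, 25), (Orion, 35), (Vega, 25), (Zephyr, 21)}.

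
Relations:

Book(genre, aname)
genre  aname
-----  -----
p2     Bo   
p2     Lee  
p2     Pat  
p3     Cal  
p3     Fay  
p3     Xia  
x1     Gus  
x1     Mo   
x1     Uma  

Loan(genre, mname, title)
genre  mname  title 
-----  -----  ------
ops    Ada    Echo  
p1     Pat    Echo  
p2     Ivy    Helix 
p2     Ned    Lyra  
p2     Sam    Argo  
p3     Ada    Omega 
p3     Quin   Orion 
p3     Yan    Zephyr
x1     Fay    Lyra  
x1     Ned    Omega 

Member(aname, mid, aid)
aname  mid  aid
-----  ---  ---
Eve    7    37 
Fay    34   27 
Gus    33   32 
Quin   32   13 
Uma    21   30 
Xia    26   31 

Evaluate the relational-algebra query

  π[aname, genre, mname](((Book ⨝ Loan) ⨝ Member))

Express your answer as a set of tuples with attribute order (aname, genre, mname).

Book ⋈ Loan (natural join on genre): {(p2, Bo, Ivy, Helix), (p2, Bo, Ned, Lyra), (p2, Bo, Sam, Argo), (p2, Lee, Ivy, Helix), (p2, Lee, Ned, Lyra), (p2, Lee, Sam, Argo), (p2, Pat, Ivy, Helix), (p2, Pat, Ned, Lyra), (p2, Pat, Sam, Argo), (p3, Cal, Ada, Omega), (p3, Cal, Quin, Orion), (p3, Cal, Yan, Zephyr), (p3, Fay, Ada, Omega), (p3, Fay, Quin, Orion), (p3, Fay, Yan, Zephyr), (p3, Xia, Ada, Omega), (p3, Xia, Quin, Orion), (p3, Xia, Yan, Zephyr), (x1, Gus, Fay, Lyra), (x1, Gus, Ned, Omega), (x1, Mo, Fay, Lyra), (x1, Mo, Ned, Omega), (x1, Uma, Fay, Lyra), (x1, Uma, Ned, Omega)}
(Book ⨝ Loan) ⋈ Member (natural join on aname): {(p3, Fay, Ada, Omega, 34, 27), (p3, Fay, Quin, Orion, 34, 27), (p3, Fay, Yan, Zephyr, 34, 27), (p3, Xia, Ada, Omega, 26, 31), (p3, Xia, Quin, Orion, 26, 31), (p3, Xia, Yan, Zephyr, 26, 31), (x1, Gus, Fay, Lyra, 33, 32), (x1, Gus, Ned, Omega, 33, 32), (x1, Uma, Fay, Lyra, 21, 30), (x1, Uma, Ned, Omega, 21, 30)}
Keep only column(s) aname, genre, mname: {(Fay, p3, Ada), (Fay, p3, Quin), (Fay, p3, Yan), (Gus, x1, Fay), (Gus, x1, Ned), (Uma, x1, Fay), (Uma, x1, Ned), (Xia, p3, Ada), (Xia, p3, Quin), (Xia, p3, Yan)}

{(Fay, p3, Ada), (Fay, p3, Quin), (Fay, p3, Yan), (Gus, x1, Fay), (Gus, x1, Ned), (Uma, x1, Fay), (Uma, x1, Ned), (Xia, p3, Ada), (Xia, p3, Quin), (Xia, p3, Yan)}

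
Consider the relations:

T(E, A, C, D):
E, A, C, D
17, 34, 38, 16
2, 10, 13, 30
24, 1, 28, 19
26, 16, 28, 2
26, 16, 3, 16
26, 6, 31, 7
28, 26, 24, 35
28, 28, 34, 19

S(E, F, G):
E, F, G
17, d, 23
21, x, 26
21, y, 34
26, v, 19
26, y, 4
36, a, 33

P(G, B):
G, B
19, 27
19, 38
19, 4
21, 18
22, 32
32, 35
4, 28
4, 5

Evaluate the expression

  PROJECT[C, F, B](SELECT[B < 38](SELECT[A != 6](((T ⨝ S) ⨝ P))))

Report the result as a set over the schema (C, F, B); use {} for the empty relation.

{(28, v, 27), (28, v, 4), (28, y, 28), (28, y, 5), (3, v, 27), (3, v, 4), (3, y, 28), (3, y, 5)}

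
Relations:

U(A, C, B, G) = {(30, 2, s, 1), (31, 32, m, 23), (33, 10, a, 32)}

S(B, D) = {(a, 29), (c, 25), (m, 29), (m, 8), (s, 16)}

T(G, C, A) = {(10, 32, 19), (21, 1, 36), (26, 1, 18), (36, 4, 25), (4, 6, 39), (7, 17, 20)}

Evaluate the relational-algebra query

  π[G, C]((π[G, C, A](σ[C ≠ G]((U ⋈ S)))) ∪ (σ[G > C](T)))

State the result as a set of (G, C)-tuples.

{(1, 2), (21, 1), (23, 32), (26, 1), (32, 10), (36, 4)}

U ⋈ S (natural join on B): {(30, 2, s, 1, 16), (31, 32, m, 23, 29), (31, 32, m, 23, 8), (33, 10, a, 32, 29)}
Selection C ≠ G: {(30, 2, s, 1, 16), (31, 32, m, 23, 29), (31, 32, m, 23, 8), (33, 10, a, 32, 29)}
π_{G, C, A} gives {(1, 2, 30), (23, 32, 31), (32, 10, 33)} (1 duplicate(s) eliminated).
Selection G > C: {(21, 1, 36), (26, 1, 18), (36, 4, 25)}
Union: {(1, 2, 30), (23, 32, 31), (32, 10, 33)} with {(21, 1, 36), (26, 1, 18), (36, 4, 25)} → {(1, 2, 30), (21, 1, 36), (23, 32, 31), (26, 1, 18), (32, 10, 33), (36, 4, 25)}
π_{G, C} gives {(1, 2), (21, 1), (23, 32), (26, 1), (32, 10), (36, 4)}.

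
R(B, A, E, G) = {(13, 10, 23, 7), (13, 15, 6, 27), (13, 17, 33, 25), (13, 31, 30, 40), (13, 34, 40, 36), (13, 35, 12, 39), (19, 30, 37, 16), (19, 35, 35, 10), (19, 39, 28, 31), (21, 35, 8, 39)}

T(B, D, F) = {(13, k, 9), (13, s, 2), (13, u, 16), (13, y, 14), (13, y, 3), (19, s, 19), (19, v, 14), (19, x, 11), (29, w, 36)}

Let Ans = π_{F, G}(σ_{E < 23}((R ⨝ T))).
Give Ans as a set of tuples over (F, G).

{(14, 27), (14, 39), (16, 27), (16, 39), (2, 27), (2, 39), (3, 27), (3, 39), (9, 27), (9, 39)}

Natural join on B: {(13, 10, 23, 7, k, 9), (13, 10, 23, 7, s, 2), (13, 10, 23, 7, u, 16), (13, 10, 23, 7, y, 14), (13, 10, 23, 7, y, 3), (13, 15, 6, 27, k, 9), (13, 15, 6, 27, s, 2), (13, 15, 6, 27, u, 16), (13, 15, 6, 27, y, 14), (13, 15, 6, 27, y, 3), (13, 17, 33, 25, k, 9), (13, 17, 33, 25, s, 2), (13, 17, 33, 25, u, 16), (13, 17, 33, 25, y, 14), (13, 17, 33, 25, y, 3), (13, 31, 30, 40, k, 9), (13, 31, 30, 40, s, 2), (13, 31, 30, 40, u, 16), (13, 31, 30, 40, y, 14), (13, 31, 30, 40, y, 3), (13, 34, 40, 36, k, 9), (13, 34, 40, 36, s, 2), (13, 34, 40, 36, u, 16), (13, 34, 40, 36, y, 14), (13, 34, 40, 36, y, 3), (13, 35, 12, 39, k, 9), (13, 35, 12, 39, s, 2), (13, 35, 12, 39, u, 16), (13, 35, 12, 39, y, 14), (13, 35, 12, 39, y, 3), (19, 30, 37, 16, s, 19), (19, 30, 37, 16, v, 14), (19, 30, 37, 16, x, 11), (19, 35, 35, 10, s, 19), (19, 35, 35, 10, v, 14), (19, 35, 35, 10, x, 11), (19, 39, 28, 31, s, 19), (19, 39, 28, 31, v, 14), (19, 39, 28, 31, x, 11)}
Apply σ_{E < 23}; surviving tuples: {(13, 15, 6, 27, k, 9), (13, 15, 6, 27, s, 2), (13, 15, 6, 27, u, 16), (13, 15, 6, 27, y, 14), (13, 15, 6, 27, y, 3), (13, 35, 12, 39, k, 9), (13, 35, 12, 39, s, 2), (13, 35, 12, 39, u, 16), (13, 35, 12, 39, y, 14), (13, 35, 12, 39, y, 3)}
Projecting to F, G: {(14, 27), (14, 39), (16, 27), (16, 39), (2, 27), (2, 39), (3, 27), (3, 39), (9, 27), (9, 39)}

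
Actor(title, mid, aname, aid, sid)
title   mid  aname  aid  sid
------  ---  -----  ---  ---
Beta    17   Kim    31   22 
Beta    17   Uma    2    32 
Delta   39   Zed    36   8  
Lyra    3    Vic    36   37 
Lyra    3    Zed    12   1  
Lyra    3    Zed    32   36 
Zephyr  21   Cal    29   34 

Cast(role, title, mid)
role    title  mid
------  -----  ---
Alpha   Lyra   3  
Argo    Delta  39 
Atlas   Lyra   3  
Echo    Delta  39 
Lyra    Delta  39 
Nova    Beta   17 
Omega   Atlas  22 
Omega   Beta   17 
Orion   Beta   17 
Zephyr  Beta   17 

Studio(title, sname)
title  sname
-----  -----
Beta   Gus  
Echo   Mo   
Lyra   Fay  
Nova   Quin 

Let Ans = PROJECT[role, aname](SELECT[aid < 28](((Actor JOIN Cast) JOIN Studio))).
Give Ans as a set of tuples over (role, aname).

{(Alpha, Zed), (Atlas, Zed), (Nova, Uma), (Omega, Uma), (Orion, Uma), (Zephyr, Uma)}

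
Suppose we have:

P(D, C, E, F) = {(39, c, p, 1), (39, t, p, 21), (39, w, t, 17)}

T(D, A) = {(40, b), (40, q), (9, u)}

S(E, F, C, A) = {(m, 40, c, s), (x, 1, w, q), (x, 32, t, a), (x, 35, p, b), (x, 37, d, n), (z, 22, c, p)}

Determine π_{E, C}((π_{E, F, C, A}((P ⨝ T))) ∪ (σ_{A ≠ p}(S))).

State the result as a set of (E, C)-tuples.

{(m, c), (x, d), (x, p), (x, t), (x, w)}

Natural join on D: {}
π_{E, F, C, A} gives {}.
Selection A ≠ p: {(m, 40, c, s), (x, 1, w, q), (x, 32, t, a), (x, 35, p, b), (x, 37, d, n)}
Union: {} with {(m, 40, c, s), (x, 1, w, q), (x, 32, t, a), (x, 35, p, b), (x, 37, d, n)} → {(m, 40, c, s), (x, 1, w, q), (x, 32, t, a), (x, 35, p, b), (x, 37, d, n)}
π_{E, C} gives {(m, c), (x, d), (x, p), (x, t), (x, w)}.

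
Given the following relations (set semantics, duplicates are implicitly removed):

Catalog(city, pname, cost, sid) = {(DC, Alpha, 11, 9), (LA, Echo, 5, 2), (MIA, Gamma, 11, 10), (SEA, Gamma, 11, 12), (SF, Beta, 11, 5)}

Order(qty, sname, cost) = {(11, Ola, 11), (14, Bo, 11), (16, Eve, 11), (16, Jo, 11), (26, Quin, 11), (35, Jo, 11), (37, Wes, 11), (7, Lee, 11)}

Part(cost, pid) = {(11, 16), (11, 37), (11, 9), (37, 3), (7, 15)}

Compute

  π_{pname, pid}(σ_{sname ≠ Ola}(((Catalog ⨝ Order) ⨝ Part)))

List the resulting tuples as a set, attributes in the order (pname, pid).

{(Alpha, 16), (Alpha, 37), (Alpha, 9), (Beta, 16), (Beta, 37), (Beta, 9), (Gamma, 16), (Gamma, 37), (Gamma, 9)}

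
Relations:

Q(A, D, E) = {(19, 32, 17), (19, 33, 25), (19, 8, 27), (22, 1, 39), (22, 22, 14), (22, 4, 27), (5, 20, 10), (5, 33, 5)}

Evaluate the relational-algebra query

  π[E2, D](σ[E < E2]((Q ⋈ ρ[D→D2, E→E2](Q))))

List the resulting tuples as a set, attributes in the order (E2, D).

ρ[D→D2, E→E2]: schema becomes (A, D2, E2); tuples unchanged.
Natural join on A: {(19, 32, 17, 32, 17), (19, 32, 17, 33, 25), (19, 32, 17, 8, 27), (19, 33, 25, 32, 17), (19, 33, 25, 33, 25), (19, 33, 25, 8, 27), (19, 8, 27, 32, 17), (19, 8, 27, 33, 25), (19, 8, 27, 8, 27), (22, 1, 39, 1, 39), (22, 1, 39, 22, 14), (22, 1, 39, 4, 27), (22, 22, 14, 1, 39), (22, 22, 14, 22, 14), (22, 22, 14, 4, 27), (22, 4, 27, 1, 39), (22, 4, 27, 22, 14), (22, 4, 27, 4, 27), (5, 20, 10, 20, 10), (5, 20, 10, 33, 5), (5, 33, 5, 20, 10), (5, 33, 5, 33, 5)}
Filtering on E < E2 leaves {(19, 32, 17, 33, 25), (19, 32, 17, 8, 27), (19, 33, 25, 8, 27), (22, 22, 14, 1, 39), (22, 22, 14, 4, 27), (22, 4, 27, 1, 39), (5, 33, 5, 20, 10)}.
π_{E2, D} gives {(10, 33), (25, 32), (27, 22), (27, 32), (27, 33), (39, 22), (39, 4)}.

{(10, 33), (25, 32), (27, 22), (27, 32), (27, 33), (39, 22), (39, 4)}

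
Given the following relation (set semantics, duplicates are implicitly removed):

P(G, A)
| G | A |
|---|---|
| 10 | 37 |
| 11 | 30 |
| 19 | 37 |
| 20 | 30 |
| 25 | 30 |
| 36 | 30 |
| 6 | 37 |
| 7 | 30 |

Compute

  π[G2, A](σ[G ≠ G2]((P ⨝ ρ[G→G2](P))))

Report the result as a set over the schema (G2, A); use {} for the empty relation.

ρ[G→G2]: schema becomes (G2, A); tuples unchanged.
P ⋈ ρ[G→G2](P) (natural join on A): {(10, 37, 10), (10, 37, 19), (10, 37, 6), (11, 30, 11), (11, 30, 20), (11, 30, 25), (11, 30, 36), (11, 30, 7), (19, 37, 10), (19, 37, 19), (19, 37, 6), (20, 30, 11), (20, 30, 20), (20, 30, 25), (20, 30, 36), (20, 30, 7), (25, 30, 11), (25, 30, 20), (25, 30, 25), (25, 30, 36), (25, 30, 7), (36, 30, 11), (36, 30, 20), (36, 30, 25), (36, 30, 36), (36, 30, 7), (6, 37, 10), (6, 37, 19), (6, 37, 6), (7, 30, 11), (7, 30, 20), (7, 30, 25), (7, 30, 36), (7, 30, 7)}
Filtering on G ≠ G2 leaves {(10, 37, 19), (10, 37, 6), (11, 30, 20), (11, 30, 25), (11, 30, 36), (11, 30, 7), (19, 37, 10), (19, 37, 6), (20, 30, 11), (20, 30, 25), (20, 30, 36), (20, 30, 7), (25, 30, 11), (25, 30, 20), (25, 30, 36), (25, 30, 7), (36, 30, 11), (36, 30, 20), (36, 30, 25), (36, 30, 7), (6, 37, 10), (6, 37, 19), (7, 30, 11), (7, 30, 20), (7, 30, 25), (7, 30, 36)}.
π[G2, A]: project onto (G2, A) (18 duplicate(s) eliminated) → {(10, 37), (11, 30), (19, 37), (20, 30), (25, 30), (36, 30), (6, 37), (7, 30)}

{(10, 37), (11, 30), (19, 37), (20, 30), (25, 30), (36, 30), (6, 37), (7, 30)}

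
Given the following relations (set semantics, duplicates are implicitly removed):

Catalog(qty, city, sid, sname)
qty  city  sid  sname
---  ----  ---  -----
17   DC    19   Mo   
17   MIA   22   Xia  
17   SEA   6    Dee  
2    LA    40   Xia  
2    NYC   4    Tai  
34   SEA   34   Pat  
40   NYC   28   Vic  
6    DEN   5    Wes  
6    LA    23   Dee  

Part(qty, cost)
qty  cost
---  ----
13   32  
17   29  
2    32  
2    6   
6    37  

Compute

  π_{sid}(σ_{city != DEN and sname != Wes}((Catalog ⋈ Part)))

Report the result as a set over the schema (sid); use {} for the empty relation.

{19, 22, 23, 4, 40, 6}

Catalog ⋈ Part (natural join on qty): {(17, DC, 19, Mo, 29), (17, MIA, 22, Xia, 29), (17, SEA, 6, Dee, 29), (2, LA, 40, Xia, 32), (2, LA, 40, Xia, 6), (2, NYC, 4, Tai, 32), (2, NYC, 4, Tai, 6), (6, DEN, 5, Wes, 37), (6, LA, 23, Dee, 37)}
Filtering on city != DEN and sname != Wes leaves {(17, DC, 19, Mo, 29), (17, MIA, 22, Xia, 29), (17, SEA, 6, Dee, 29), (2, LA, 40, Xia, 32), (2, LA, 40, Xia, 6), (2, NYC, 4, Tai, 32), (2, NYC, 4, Tai, 6), (6, LA, 23, Dee, 37)}.
Keep only column(s) sid (2 duplicate(s) eliminated): {19, 22, 23, 4, 40, 6}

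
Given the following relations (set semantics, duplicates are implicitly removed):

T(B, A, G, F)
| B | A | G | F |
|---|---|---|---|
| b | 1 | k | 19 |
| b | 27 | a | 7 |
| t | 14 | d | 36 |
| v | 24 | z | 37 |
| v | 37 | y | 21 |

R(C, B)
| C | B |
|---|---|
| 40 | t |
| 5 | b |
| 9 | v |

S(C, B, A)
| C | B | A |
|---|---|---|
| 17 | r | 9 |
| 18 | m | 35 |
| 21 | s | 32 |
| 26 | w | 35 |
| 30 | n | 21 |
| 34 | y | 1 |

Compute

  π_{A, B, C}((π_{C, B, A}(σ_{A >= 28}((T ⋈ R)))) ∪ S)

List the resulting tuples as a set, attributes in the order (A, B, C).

T ⋈ R (natural join on B): {(b, 1, k, 19, 5), (b, 27, a, 7, 5), (t, 14, d, 36, 40), (v, 24, z, 37, 9), (v, 37, y, 21, 9)}
σ[A >= 28]: keep tuples satisfying A >= 28 → {(v, 37, y, 21, 9)}
Keep only column(s) C, B, A: {(9, v, 37)}
Taking the union: {(17, r, 9), (18, m, 35), (21, s, 32), (26, w, 35), (30, n, 21), (34, y, 1), (9, v, 37)}
Keep only column(s) A, B, C: {(1, y, 34), (21, n, 30), (32, s, 21), (35, m, 18), (35, w, 26), (37, v, 9), (9, r, 17)}

{(1, y, 34), (21, n, 30), (32, s, 21), (35, m, 18), (35, w, 26), (37, v, 9), (9, r, 17)}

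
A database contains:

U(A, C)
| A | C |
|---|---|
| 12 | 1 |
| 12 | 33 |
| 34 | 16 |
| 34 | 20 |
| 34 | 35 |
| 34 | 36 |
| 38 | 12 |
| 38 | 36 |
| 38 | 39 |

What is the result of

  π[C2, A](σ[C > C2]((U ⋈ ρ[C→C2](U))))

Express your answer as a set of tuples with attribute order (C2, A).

{(1, 12), (12, 38), (16, 34), (20, 34), (35, 34), (36, 38)}

ρ[C→C2]: schema becomes (A, C2); tuples unchanged.
Joining U and ρ[C→C2](U) on A yields {(12, 1, 1), (12, 1, 33), (12, 33, 1), (12, 33, 33), (34, 16, 16), (34, 16, 20), (34, 16, 35), (34, 16, 36), (34, 20, 16), (34, 20, 20), (34, 20, 35), (34, 20, 36), (34, 35, 16), (34, 35, 20), (34, 35, 35), (34, 35, 36), (34, 36, 16), (34, 36, 20), (34, 36, 35), (34, 36, 36), (38, 12, 12), (38, 12, 36), (38, 12, 39), (38, 36, 12), (38, 36, 36), (38, 36, 39), (38, 39, 12), (38, 39, 36), (38, 39, 39)}.
σ[C > C2]: keep tuples satisfying C > C2 → {(12, 33, 1), (34, 20, 16), (34, 35, 16), (34, 35, 20), (34, 36, 16), (34, 36, 20), (34, 36, 35), (38, 36, 12), (38, 39, 12), (38, 39, 36)}
π_{C2, A} gives {(1, 12), (12, 38), (16, 34), (20, 34), (35, 34), (36, 38)} (4 duplicate(s) eliminated).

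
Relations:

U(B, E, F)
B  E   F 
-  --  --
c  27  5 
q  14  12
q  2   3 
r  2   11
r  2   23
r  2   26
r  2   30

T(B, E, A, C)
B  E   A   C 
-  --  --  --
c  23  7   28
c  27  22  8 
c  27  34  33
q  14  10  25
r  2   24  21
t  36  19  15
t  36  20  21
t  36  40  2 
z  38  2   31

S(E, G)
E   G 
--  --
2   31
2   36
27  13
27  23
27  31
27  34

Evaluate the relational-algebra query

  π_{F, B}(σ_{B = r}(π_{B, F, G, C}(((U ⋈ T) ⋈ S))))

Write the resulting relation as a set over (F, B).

U ⋈ T (natural join on B, E): {(c, 27, 5, 22, 8), (c, 27, 5, 34, 33), (q, 14, 12, 10, 25), (r, 2, 11, 24, 21), (r, 2, 23, 24, 21), (r, 2, 26, 24, 21), (r, 2, 30, 24, 21)}
(U ⋈ T) ⋈ S (natural join on E): {(c, 27, 5, 22, 8, 13), (c, 27, 5, 22, 8, 23), (c, 27, 5, 22, 8, 31), (c, 27, 5, 22, 8, 34), (c, 27, 5, 34, 33, 13), (c, 27, 5, 34, 33, 23), (c, 27, 5, 34, 33, 31), (c, 27, 5, 34, 33, 34), (r, 2, 11, 24, 21, 31), (r, 2, 11, 24, 21, 36), (r, 2, 23, 24, 21, 31), (r, 2, 23, 24, 21, 36), (r, 2, 26, 24, 21, 31), (r, 2, 26, 24, 21, 36), (r, 2, 30, 24, 21, 31), (r, 2, 30, 24, 21, 36)}
π[B, F, G, C]: project onto (B, F, G, C) → {(c, 5, 13, 33), (c, 5, 13, 8), (c, 5, 23, 33), (c, 5, 23, 8), (c, 5, 31, 33), (c, 5, 31, 8), (c, 5, 34, 33), (c, 5, 34, 8), (r, 11, 31, 21), (r, 11, 36, 21), (r, 23, 31, 21), (r, 23, 36, 21), (r, 26, 31, 21), (r, 26, 36, 21), (r, 30, 31, 21), (r, 30, 36, 21)}
Apply σ_{B = r}; surviving tuples: {(r, 11, 31, 21), (r, 11, 36, 21), (r, 23, 31, 21), (r, 23, 36, 21), (r, 26, 31, 21), (r, 26, 36, 21), (r, 30, 31, 21), (r, 30, 36, 21)}
π[F, B]: project onto (F, B) (4 duplicate(s) eliminated) → {(11, r), (23, r), (26, r), (30, r)}

{(11, r), (23, r), (26, r), (30, r)}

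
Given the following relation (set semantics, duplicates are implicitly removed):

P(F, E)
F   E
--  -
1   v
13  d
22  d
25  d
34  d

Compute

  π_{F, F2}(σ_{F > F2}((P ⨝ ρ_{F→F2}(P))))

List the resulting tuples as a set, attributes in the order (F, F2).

{(22, 13), (25, 13), (25, 22), (34, 13), (34, 22), (34, 25)}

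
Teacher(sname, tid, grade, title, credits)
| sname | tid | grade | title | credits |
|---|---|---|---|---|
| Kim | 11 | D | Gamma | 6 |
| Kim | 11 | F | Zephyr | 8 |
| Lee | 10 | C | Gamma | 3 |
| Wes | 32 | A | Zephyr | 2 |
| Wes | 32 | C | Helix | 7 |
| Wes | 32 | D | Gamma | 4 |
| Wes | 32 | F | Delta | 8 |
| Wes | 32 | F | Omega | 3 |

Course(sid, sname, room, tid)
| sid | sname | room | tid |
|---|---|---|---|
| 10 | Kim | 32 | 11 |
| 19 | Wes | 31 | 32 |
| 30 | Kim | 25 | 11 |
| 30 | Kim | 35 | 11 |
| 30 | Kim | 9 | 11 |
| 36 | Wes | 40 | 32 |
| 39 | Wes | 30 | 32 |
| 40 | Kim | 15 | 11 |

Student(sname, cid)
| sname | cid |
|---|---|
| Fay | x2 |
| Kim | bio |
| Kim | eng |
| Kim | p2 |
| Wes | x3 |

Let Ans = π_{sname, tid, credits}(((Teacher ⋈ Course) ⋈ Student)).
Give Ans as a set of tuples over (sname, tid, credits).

{(Kim, 11, 6), (Kim, 11, 8), (Wes, 32, 2), (Wes, 32, 3), (Wes, 32, 4), (Wes, 32, 7), (Wes, 32, 8)}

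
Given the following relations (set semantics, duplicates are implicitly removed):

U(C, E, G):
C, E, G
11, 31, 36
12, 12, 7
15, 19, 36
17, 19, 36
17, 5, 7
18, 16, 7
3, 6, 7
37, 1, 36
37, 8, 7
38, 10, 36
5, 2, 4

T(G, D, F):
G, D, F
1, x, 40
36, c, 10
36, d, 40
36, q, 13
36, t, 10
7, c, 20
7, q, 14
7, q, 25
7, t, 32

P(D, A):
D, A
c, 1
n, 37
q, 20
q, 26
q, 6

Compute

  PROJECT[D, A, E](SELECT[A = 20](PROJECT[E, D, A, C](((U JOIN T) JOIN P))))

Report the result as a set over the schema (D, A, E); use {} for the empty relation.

{(q, 20, 1), (q, 20, 10), (q, 20, 12), (q, 20, 16), (q, 20, 19), (q, 20, 31), (q, 20, 5), (q, 20, 6), (q, 20, 8)}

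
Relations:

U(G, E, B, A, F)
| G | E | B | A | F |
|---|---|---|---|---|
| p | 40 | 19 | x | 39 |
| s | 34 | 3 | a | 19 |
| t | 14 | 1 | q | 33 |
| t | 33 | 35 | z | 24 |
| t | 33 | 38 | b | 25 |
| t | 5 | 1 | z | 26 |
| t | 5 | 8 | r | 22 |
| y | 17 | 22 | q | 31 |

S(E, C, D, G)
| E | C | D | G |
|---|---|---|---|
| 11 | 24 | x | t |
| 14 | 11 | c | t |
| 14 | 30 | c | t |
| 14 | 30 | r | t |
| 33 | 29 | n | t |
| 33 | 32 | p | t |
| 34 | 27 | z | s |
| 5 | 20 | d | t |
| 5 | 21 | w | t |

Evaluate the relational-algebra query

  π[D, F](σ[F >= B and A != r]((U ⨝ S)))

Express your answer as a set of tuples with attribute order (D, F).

{(c, 33), (d, 26), (r, 33), (w, 26), (z, 19)}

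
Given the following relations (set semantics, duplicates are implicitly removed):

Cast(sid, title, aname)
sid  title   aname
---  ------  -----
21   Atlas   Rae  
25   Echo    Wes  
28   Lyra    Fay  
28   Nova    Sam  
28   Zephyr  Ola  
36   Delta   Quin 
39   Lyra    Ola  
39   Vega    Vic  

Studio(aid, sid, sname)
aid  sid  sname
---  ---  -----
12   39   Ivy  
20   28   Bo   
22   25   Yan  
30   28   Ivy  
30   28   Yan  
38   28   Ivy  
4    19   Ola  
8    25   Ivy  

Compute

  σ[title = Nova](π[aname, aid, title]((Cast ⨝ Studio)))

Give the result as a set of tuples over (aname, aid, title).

Cast ⋈ Studio (natural join on sid): {(25, Echo, Wes, 22, Yan), (25, Echo, Wes, 8, Ivy), (28, Lyra, Fay, 20, Bo), (28, Lyra, Fay, 30, Ivy), (28, Lyra, Fay, 30, Yan), (28, Lyra, Fay, 38, Ivy), (28, Nova, Sam, 20, Bo), (28, Nova, Sam, 30, Ivy), (28, Nova, Sam, 30, Yan), (28, Nova, Sam, 38, Ivy), (28, Zephyr, Ola, 20, Bo), (28, Zephyr, Ola, 30, Ivy), (28, Zephyr, Ola, 30, Yan), (28, Zephyr, Ola, 38, Ivy), (39, Lyra, Ola, 12, Ivy), (39, Vega, Vic, 12, Ivy)}
Keep only column(s) aname, aid, title (3 duplicate(s) eliminated): {(Fay, 20, Lyra), (Fay, 30, Lyra), (Fay, 38, Lyra), (Ola, 12, Lyra), (Ola, 20, Zephyr), (Ola, 30, Zephyr), (Ola, 38, Zephyr), (Sam, 20, Nova), (Sam, 30, Nova), (Sam, 38, Nova), (Vic, 12, Vega), (Wes, 22, Echo), (Wes, 8, Echo)}
Selection title = Nova: {(Sam, 20, Nova), (Sam, 30, Nova), (Sam, 38, Nova)}

{(Sam, 20, Nova), (Sam, 30, Nova), (Sam, 38, Nova)}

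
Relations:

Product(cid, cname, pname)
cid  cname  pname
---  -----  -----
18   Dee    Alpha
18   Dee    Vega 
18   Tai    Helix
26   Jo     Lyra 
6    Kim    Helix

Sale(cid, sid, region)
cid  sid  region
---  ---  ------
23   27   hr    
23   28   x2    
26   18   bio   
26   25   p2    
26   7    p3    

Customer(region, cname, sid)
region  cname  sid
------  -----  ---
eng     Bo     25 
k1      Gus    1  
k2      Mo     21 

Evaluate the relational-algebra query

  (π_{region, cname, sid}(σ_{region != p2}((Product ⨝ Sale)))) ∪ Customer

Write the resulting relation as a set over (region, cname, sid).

Product ⋈ Sale (natural join on cid): {(26, Jo, Lyra, 18, bio), (26, Jo, Lyra, 25, p2), (26, Jo, Lyra, 7, p3)}
Filtering on region != p2 leaves {(26, Jo, Lyra, 18, bio), (26, Jo, Lyra, 7, p3)}.
π[region, cname, sid]: project onto (region, cname, sid) → {(bio, Jo, 18), (p3, Jo, 7)}
Set union of the two operands is {(bio, Jo, 18), (eng, Bo, 25), (k1, Gus, 1), (k2, Mo, 21), (p3, Jo, 7)}.

{(bio, Jo, 18), (eng, Bo, 25), (k1, Gus, 1), (k2, Mo, 21), (p3, Jo, 7)}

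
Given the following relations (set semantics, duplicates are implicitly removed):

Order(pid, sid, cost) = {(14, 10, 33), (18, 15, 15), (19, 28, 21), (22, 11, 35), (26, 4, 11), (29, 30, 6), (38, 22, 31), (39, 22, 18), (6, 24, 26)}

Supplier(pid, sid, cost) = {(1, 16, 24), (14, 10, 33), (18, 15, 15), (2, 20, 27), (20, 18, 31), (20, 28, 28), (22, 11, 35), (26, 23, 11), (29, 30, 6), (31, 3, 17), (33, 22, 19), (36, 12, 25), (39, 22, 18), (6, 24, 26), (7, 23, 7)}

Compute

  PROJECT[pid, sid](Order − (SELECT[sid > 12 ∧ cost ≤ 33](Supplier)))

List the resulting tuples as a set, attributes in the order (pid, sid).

{(14, 10), (19, 28), (22, 11), (26, 4), (38, 22)}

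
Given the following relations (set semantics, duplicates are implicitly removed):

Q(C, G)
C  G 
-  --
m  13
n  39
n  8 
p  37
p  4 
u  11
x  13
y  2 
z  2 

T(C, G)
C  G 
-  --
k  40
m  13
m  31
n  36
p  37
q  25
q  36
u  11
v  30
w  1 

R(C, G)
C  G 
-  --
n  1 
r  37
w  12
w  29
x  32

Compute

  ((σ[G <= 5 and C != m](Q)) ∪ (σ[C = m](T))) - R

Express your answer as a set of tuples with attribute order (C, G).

Selection G <= 5 and C != m: {(p, 4), (y, 2), (z, 2)}
Selection C = m: {(m, 13), (m, 31)}
Union: {(p, 4), (y, 2), (z, 2)} with {(m, 13), (m, 31)} → {(m, 13), (m, 31), (p, 4), (y, 2), (z, 2)}
Difference: {(m, 13), (m, 31), (p, 4), (y, 2), (z, 2)} with {(n, 1), (r, 37), (w, 12), (w, 29), (x, 32)} → {(m, 13), (m, 31), (p, 4), (y, 2), (z, 2)}

{(m, 13), (m, 31), (p, 4), (y, 2), (z, 2)}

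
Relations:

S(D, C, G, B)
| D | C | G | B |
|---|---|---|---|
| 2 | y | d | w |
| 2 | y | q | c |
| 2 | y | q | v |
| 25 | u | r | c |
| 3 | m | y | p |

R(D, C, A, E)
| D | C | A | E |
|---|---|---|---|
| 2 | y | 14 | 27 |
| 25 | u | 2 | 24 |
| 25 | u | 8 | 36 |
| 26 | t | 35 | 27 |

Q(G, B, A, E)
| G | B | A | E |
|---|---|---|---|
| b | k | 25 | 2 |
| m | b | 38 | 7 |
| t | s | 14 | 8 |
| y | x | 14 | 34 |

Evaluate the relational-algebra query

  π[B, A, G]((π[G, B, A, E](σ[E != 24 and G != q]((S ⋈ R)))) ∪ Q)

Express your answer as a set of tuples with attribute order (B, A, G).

S ⋈ R (natural join on D, C): {(2, y, d, w, 14, 27), (2, y, q, c, 14, 27), (2, y, q, v, 14, 27), (25, u, r, c, 2, 24), (25, u, r, c, 8, 36)}
Filtering on E != 24 and G != q leaves {(2, y, d, w, 14, 27), (25, u, r, c, 8, 36)}.
Projecting to G, B, A, E: {(d, w, 14, 27), (r, c, 8, 36)}
Taking the union: {(b, k, 25, 2), (d, w, 14, 27), (m, b, 38, 7), (r, c, 8, 36), (t, s, 14, 8), (y, x, 14, 34)}
Projecting to B, A, G: {(b, 38, m), (c, 8, r), (k, 25, b), (s, 14, t), (w, 14, d), (x, 14, y)}

{(b, 38, m), (c, 8, r), (k, 25, b), (s, 14, t), (w, 14, d), (x, 14, y)}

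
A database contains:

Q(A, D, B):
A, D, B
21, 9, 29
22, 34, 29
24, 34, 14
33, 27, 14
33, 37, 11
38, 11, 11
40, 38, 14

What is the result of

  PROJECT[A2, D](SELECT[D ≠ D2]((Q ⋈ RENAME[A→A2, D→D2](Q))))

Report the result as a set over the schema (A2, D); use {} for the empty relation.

{(21, 34), (22, 9), (24, 27), (24, 38), (33, 11), (33, 34), (33, 38), (38, 37), (40, 27), (40, 34)}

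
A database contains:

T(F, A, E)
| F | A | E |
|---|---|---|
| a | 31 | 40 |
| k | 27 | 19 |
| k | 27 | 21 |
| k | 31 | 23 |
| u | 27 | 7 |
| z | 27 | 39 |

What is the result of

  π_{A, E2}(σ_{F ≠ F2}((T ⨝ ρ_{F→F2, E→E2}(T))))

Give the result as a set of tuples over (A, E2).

ρ[F→F2, E→E2]: schema becomes (F2, A, E2); tuples unchanged.
T ⋈ ρ_{F→F2, E→E2}(T) (natural join on A): {(a, 31, 40, a, 40), (a, 31, 40, k, 23), (k, 27, 19, k, 19), (k, 27, 19, k, 21), (k, 27, 19, u, 7), (k, 27, 19, z, 39), (k, 27, 21, k, 19), (k, 27, 21, k, 21), (k, 27, 21, u, 7), (k, 27, 21, z, 39), (k, 31, 23, a, 40), (k, 31, 23, k, 23), (u, 27, 7, k, 19), (u, 27, 7, k, 21), (u, 27, 7, u, 7), (u, 27, 7, z, 39), (z, 27, 39, k, 19), (z, 27, 39, k, 21), (z, 27, 39, u, 7), (z, 27, 39, z, 39)}
Apply σ_{F ≠ F2}; surviving tuples: {(a, 31, 40, k, 23), (k, 27, 19, u, 7), (k, 27, 19, z, 39), (k, 27, 21, u, 7), (k, 27, 21, z, 39), (k, 31, 23, a, 40), (u, 27, 7, k, 19), (u, 27, 7, k, 21), (u, 27, 7, z, 39), (z, 27, 39, k, 19), (z, 27, 39, k, 21), (z, 27, 39, u, 7)}
Projecting to A, E2 (6 duplicate(s) eliminated): {(27, 19), (27, 21), (27, 39), (27, 7), (31, 23), (31, 40)}

{(27, 19), (27, 21), (27, 39), (27, 7), (31, 23), (31, 40)}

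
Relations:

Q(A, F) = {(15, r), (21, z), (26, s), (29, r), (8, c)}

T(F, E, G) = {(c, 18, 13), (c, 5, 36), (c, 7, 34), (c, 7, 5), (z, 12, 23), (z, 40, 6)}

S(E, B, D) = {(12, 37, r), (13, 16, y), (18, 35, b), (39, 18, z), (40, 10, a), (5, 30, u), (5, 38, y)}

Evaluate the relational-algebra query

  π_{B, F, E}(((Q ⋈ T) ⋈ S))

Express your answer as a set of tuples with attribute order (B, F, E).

{(10, z, 40), (30, c, 5), (35, c, 18), (37, z, 12), (38, c, 5)}

Joining Q and T on F yields {(21, z, 12, 23), (21, z, 40, 6), (8, c, 18, 13), (8, c, 5, 36), (8, c, 7, 34), (8, c, 7, 5)}.
Joining (Q ⋈ T) and S on E yields {(21, z, 12, 23, 37, r), (21, z, 40, 6, 10, a), (8, c, 18, 13, 35, b), (8, c, 5, 36, 30, u), (8, c, 5, 36, 38, y)}.
π[B, F, E]: project onto (B, F, E) → {(10, z, 40), (30, c, 5), (35, c, 18), (37, z, 12), (38, c, 5)}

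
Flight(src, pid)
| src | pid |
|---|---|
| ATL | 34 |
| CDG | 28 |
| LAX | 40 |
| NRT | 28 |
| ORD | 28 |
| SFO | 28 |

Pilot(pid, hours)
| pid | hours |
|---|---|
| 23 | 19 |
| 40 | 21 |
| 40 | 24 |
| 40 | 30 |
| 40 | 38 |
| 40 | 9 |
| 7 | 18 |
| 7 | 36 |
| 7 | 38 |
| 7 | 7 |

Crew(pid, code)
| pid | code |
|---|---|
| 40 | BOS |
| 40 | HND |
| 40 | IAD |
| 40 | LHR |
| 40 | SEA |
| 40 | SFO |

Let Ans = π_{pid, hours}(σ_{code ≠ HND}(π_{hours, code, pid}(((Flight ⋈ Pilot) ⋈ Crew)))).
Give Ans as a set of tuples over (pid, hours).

Joining Flight and Pilot on pid yields {(LAX, 40, 21), (LAX, 40, 24), (LAX, 40, 30), (LAX, 40, 38), (LAX, 40, 9)}.
Joining (Flight ⋈ Pilot) and Crew on pid yields {(LAX, 40, 21, BOS), (LAX, 40, 21, HND), (LAX, 40, 21, IAD), (LAX, 40, 21, LHR), (LAX, 40, 21, SEA), (LAX, 40, 21, SFO), (LAX, 40, 24, BOS), (LAX, 40, 24, HND), (LAX, 40, 24, IAD), (LAX, 40, 24, LHR), (LAX, 40, 24, SEA), (LAX, 40, 24, SFO), (LAX, 40, 30, BOS), (LAX, 40, 30, HND), (LAX, 40, 30, IAD), (LAX, 40, 30, LHR), (LAX, 40, 30, SEA), (LAX, 40, 30, SFO), (LAX, 40, 38, BOS), (LAX, 40, 38, HND), (LAX, 40, 38, IAD), (LAX, 40, 38, LHR), (LAX, 40, 38, SEA), (LAX, 40, 38, SFO), (LAX, 40, 9, BOS), (LAX, 40, 9, HND), (LAX, 40, 9, IAD), (LAX, 40, 9, LHR), (LAX, 40, 9, SEA), (LAX, 40, 9, SFO)}.
π_{hours, code, pid} gives {(21, BOS, 40), (21, HND, 40), (21, IAD, 40), (21, LHR, 40), (21, SEA, 40), (21, SFO, 40), (24, BOS, 40), (24, HND, 40), (24, IAD, 40), (24, LHR, 40), (24, SEA, 40), (24, SFO, 40), (30, BOS, 40), (30, HND, 40), (30, IAD, 40), (30, LHR, 40), (30, SEA, 40), (30, SFO, 40), (38, BOS, 40), (38, HND, 40), (38, IAD, 40), (38, LHR, 40), (38, SEA, 40), (38, SFO, 40), (9, BOS, 40), (9, HND, 40), (9, IAD, 40), (9, LHR, 40), (9, SEA, 40), (9, SFO, 40)}.
σ[code ≠ HND]: keep tuples satisfying code ≠ HND → {(21, BOS, 40), (21, IAD, 40), (21, LHR, 40), (21, SEA, 40), (21, SFO, 40), (24, BOS, 40), (24, IAD, 40), (24, LHR, 40), (24, SEA, 40), (24, SFO, 40), (30, BOS, 40), (30, IAD, 40), (30, LHR, 40), (30, SEA, 40), (30, SFO, 40), (38, BOS, 40), (38, IAD, 40), (38, LHR, 40), (38, SEA, 40), (38, SFO, 40), (9, BOS, 40), (9, IAD, 40), (9, LHR, 40), (9, SEA, 40), (9, SFO, 40)}
π_{pid, hours} gives {(40, 21), (40, 24), (40, 30), (40, 38), (40, 9)} (20 duplicate(s) eliminated).

{(40, 21), (40, 24), (40, 30), (40, 38), (40, 9)}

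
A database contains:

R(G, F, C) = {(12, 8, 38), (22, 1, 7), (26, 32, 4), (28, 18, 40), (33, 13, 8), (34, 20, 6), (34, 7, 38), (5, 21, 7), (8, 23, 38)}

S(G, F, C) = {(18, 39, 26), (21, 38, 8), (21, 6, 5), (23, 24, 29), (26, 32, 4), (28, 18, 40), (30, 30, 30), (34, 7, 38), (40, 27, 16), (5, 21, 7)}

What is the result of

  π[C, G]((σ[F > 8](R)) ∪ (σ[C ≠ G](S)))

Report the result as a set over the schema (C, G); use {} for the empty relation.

{(16, 40), (26, 18), (29, 23), (38, 34), (38, 8), (4, 26), (40, 28), (5, 21), (6, 34), (7, 5), (8, 21), (8, 33)}

Filtering on F > 8 leaves {(26, 32, 4), (28, 18, 40), (33, 13, 8), (34, 20, 6), (5, 21, 7), (8, 23, 38)}.
Filtering on C ≠ G leaves {(18, 39, 26), (21, 38, 8), (21, 6, 5), (23, 24, 29), (26, 32, 4), (28, 18, 40), (34, 7, 38), (40, 27, 16), (5, 21, 7)}.
Taking the union: {(18, 39, 26), (21, 38, 8), (21, 6, 5), (23, 24, 29), (26, 32, 4), (28, 18, 40), (33, 13, 8), (34, 20, 6), (34, 7, 38), (40, 27, 16), (5, 21, 7), (8, 23, 38)}
Projecting to C, G: {(16, 40), (26, 18), (29, 23), (38, 34), (38, 8), (4, 26), (40, 28), (5, 21), (6, 34), (7, 5), (8, 21), (8, 33)}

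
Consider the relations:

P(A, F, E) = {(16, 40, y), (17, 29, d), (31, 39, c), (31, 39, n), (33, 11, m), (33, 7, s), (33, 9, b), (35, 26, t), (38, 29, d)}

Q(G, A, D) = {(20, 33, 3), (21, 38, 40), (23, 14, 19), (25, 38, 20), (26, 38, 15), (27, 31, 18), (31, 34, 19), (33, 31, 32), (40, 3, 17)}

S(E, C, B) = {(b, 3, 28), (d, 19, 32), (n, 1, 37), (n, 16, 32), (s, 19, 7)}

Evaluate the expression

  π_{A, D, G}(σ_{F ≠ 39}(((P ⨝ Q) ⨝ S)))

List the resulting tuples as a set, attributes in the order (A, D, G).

Natural join on A: {(31, 39, c, 27, 18), (31, 39, c, 33, 32), (31, 39, n, 27, 18), (31, 39, n, 33, 32), (33, 11, m, 20, 3), (33, 7, s, 20, 3), (33, 9, b, 20, 3), (38, 29, d, 21, 40), (38, 29, d, 25, 20), (38, 29, d, 26, 15)}
Natural join on E: {(31, 39, n, 27, 18, 1, 37), (31, 39, n, 27, 18, 16, 32), (31, 39, n, 33, 32, 1, 37), (31, 39, n, 33, 32, 16, 32), (33, 7, s, 20, 3, 19, 7), (33, 9, b, 20, 3, 3, 28), (38, 29, d, 21, 40, 19, 32), (38, 29, d, 25, 20, 19, 32), (38, 29, d, 26, 15, 19, 32)}
Filtering on F ≠ 39 leaves {(33, 7, s, 20, 3, 19, 7), (33, 9, b, 20, 3, 3, 28), (38, 29, d, 21, 40, 19, 32), (38, 29, d, 25, 20, 19, 32), (38, 29, d, 26, 15, 19, 32)}.
Projecting to A, D, G (1 duplicate(s) eliminated): {(33, 3, 20), (38, 15, 26), (38, 20, 25), (38, 40, 21)}

{(33, 3, 20), (38, 15, 26), (38, 20, 25), (38, 40, 21)}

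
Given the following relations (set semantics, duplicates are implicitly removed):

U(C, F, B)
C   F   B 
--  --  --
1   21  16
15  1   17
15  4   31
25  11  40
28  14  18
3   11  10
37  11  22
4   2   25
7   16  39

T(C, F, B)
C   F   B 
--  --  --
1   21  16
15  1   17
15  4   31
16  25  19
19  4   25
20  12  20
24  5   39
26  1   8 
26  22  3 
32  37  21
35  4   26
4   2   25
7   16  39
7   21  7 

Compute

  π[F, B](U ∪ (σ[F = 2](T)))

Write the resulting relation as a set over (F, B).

σ[F = 2]: keep tuples satisfying F = 2 → {(4, 2, 25)}
Union: {(1, 21, 16), (15, 1, 17), (15, 4, 31), (25, 11, 40), (28, 14, 18), (3, 11, 10), (37, 11, 22), (4, 2, 25), (7, 16, 39)} with {(4, 2, 25)} → {(1, 21, 16), (15, 1, 17), (15, 4, 31), (25, 11, 40), (28, 14, 18), (3, 11, 10), (37, 11, 22), (4, 2, 25), (7, 16, 39)}
π_{F, B} gives {(1, 17), (11, 10), (11, 22), (11, 40), (14, 18), (16, 39), (2, 25), (21, 16), (4, 31)}.

{(1, 17), (11, 10), (11, 22), (11, 40), (14, 18), (16, 39), (2, 25), (21, 16), (4, 31)}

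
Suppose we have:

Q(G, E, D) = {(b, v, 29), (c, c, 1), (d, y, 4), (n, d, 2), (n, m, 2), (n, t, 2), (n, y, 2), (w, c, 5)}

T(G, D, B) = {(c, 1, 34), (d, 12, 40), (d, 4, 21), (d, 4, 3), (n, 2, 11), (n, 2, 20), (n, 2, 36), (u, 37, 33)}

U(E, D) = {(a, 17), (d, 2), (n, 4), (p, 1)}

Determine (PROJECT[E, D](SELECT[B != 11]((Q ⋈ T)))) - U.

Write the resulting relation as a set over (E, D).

{(c, 1), (m, 2), (t, 2), (y, 2), (y, 4)}

Q ⋈ T (natural join on G, D): {(c, c, 1, 34), (d, y, 4, 21), (d, y, 4, 3), (n, d, 2, 11), (n, d, 2, 20), (n, d, 2, 36), (n, m, 2, 11), (n, m, 2, 20), (n, m, 2, 36), (n, t, 2, 11), (n, t, 2, 20), (n, t, 2, 36), (n, y, 2, 11), (n, y, 2, 20), (n, y, 2, 36)}
σ[B != 11]: keep tuples satisfying B != 11 → {(c, c, 1, 34), (d, y, 4, 21), (d, y, 4, 3), (n, d, 2, 20), (n, d, 2, 36), (n, m, 2, 20), (n, m, 2, 36), (n, t, 2, 20), (n, t, 2, 36), (n, y, 2, 20), (n, y, 2, 36)}
π[E, D]: project onto (E, D) (5 duplicate(s) eliminated) → {(c, 1), (d, 2), (m, 2), (t, 2), (y, 2), (y, 4)}
Set difference of the two operands is {(c, 1), (m, 2), (t, 2), (y, 2), (y, 4)}.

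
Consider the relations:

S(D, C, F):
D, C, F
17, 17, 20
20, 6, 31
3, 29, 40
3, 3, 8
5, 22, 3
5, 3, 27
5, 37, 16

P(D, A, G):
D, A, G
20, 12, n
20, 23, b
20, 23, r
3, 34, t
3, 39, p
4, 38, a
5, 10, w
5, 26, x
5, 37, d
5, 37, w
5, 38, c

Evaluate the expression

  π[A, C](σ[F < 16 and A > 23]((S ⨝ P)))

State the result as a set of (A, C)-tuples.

{(26, 22), (34, 3), (37, 22), (38, 22), (39, 3)}

Natural join on D: {(20, 6, 31, 12, n), (20, 6, 31, 23, b), (20, 6, 31, 23, r), (3, 29, 40, 34, t), (3, 29, 40, 39, p), (3, 3, 8, 34, t), (3, 3, 8, 39, p), (5, 22, 3, 10, w), (5, 22, 3, 26, x), (5, 22, 3, 37, d), (5, 22, 3, 37, w), (5, 22, 3, 38, c), (5, 3, 27, 10, w), (5, 3, 27, 26, x), (5, 3, 27, 37, d), (5, 3, 27, 37, w), (5, 3, 27, 38, c), (5, 37, 16, 10, w), (5, 37, 16, 26, x), (5, 37, 16, 37, d), (5, 37, 16, 37, w), (5, 37, 16, 38, c)}
Apply σ_{F < 16 and A > 23}; surviving tuples: {(3, 3, 8, 34, t), (3, 3, 8, 39, p), (5, 22, 3, 26, x), (5, 22, 3, 37, d), (5, 22, 3, 37, w), (5, 22, 3, 38, c)}
π_{A, C} gives {(26, 22), (34, 3), (37, 22), (38, 22), (39, 3)} (1 duplicate(s) eliminated).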